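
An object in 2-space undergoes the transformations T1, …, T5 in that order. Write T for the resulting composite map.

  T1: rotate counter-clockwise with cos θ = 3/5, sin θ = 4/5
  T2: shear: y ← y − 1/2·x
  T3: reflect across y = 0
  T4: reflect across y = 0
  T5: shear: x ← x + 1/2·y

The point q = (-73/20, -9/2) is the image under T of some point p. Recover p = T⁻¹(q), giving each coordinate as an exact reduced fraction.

p = (-5, -2)

T1 = [3/5 -4/5 0; 4/5 3/5 0; 0 0 1]
T2·T1 = [3/5 -4/5 0; 1/2 1 0; 0 0 1]
T3·…·T1 = [3/5 -4/5 0; -1/2 -1 0; 0 0 1]
T4·…·T1 = [3/5 -4/5 0; 1/2 1 0; 0 0 1]
T5·…·T1 = [17/20 -3/10 0; 1/2 1 0; 0 0 1]
det M = 1; M⁻¹ = [1 3/10 0; -1/2 17/20 0; 0 0 1]
M⁻¹ · (-73/20, -9/2)ᵀ = (-5, -2)ᵀ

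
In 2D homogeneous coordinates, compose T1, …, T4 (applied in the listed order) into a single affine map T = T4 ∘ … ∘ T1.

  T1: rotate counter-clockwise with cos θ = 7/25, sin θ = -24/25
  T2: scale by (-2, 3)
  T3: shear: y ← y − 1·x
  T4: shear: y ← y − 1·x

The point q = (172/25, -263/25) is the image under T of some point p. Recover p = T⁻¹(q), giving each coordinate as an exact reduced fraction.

p = (-2, -3)

T1 = [7/25 24/25 0; -24/25 7/25 0; 0 0 1]
T2·T1 = [-14/25 -48/25 0; -72/25 21/25 0; 0 0 1]
T3·…·T1 = [-14/25 -48/25 0; -58/25 69/25 0; 0 0 1]
T4·…·T1 = [-14/25 -48/25 0; -44/25 117/25 0; 0 0 1]
det M = -6; M⁻¹ = [-39/50 -8/25 0; -22/75 7/75 0; 0 0 1]
M⁻¹ · (172/25, -263/25)ᵀ = (-2, -3)ᵀ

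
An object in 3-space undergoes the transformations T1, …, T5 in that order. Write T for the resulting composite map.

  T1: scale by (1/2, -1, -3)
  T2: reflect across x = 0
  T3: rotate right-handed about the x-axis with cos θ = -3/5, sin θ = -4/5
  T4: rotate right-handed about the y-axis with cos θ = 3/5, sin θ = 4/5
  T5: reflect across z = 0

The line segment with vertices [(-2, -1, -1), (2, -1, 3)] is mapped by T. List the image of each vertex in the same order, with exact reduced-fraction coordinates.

image vertices: (-37/25, 9/5, 59/25), (77/25, -39/5, -89/25)

T1 scale by (1/2, -1, -3): (-2, -1, -1) → (-1, 1, 3); (2, -1, 3) → (1, 1, -9)
T2 reflect across x = 0: (-1, 1, 3) → (1, 1, 3); (1, 1, -9) → (-1, 1, -9)
T3 rotate right-handed about the x-axis with cos θ = -3/5, sin θ = -4/5: (1, 1, 3) → (1, 9/5, -13/5); (-1, 1, -9) → (-1, -39/5, 23/5)
T4 rotate right-handed about the y-axis with cos θ = 3/5, sin θ = 4/5: (1, 9/5, -13/5) → (-37/25, 9/5, -59/25); (-1, -39/5, 23/5) → (77/25, -39/5, 89/25)
T5 reflect across z = 0: (-37/25, 9/5, -59/25) → (-37/25, 9/5, 59/25); (77/25, -39/5, 89/25) → (77/25, -39/5, -89/25)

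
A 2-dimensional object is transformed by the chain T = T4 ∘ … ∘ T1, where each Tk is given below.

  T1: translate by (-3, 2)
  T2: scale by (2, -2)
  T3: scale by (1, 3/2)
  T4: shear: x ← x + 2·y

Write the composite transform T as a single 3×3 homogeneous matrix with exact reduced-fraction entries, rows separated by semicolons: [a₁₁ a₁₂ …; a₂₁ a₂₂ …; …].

T = [2 -6 -18; 0 -3 -6; 0 0 1]

T1 = [1 0 -3; 0 1 2; 0 0 1]
T2·T1 = [2 0 -6; 0 -2 -4; 0 0 1]
T3·…·T1 = [2 0 -6; 0 -3 -6; 0 0 1]
T4·…·T1 = [2 -6 -18; 0 -3 -6; 0 0 1]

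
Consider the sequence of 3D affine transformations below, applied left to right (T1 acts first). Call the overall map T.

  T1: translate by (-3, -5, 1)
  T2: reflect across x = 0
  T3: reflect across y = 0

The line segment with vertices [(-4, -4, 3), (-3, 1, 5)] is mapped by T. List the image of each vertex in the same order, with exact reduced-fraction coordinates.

T1 translate by (-3, -5, 1): (-4, -4, 3) → (-7, -9, 4); (-3, 1, 5) → (-6, -4, 6)
T2 reflect across x = 0: (-7, -9, 4) → (7, -9, 4); (-6, -4, 6) → (6, -4, 6)
T3 reflect across y = 0: (7, -9, 4) → (7, 9, 4); (6, -4, 6) → (6, 4, 6)

image vertices: (7, 9, 4), (6, 4, 6)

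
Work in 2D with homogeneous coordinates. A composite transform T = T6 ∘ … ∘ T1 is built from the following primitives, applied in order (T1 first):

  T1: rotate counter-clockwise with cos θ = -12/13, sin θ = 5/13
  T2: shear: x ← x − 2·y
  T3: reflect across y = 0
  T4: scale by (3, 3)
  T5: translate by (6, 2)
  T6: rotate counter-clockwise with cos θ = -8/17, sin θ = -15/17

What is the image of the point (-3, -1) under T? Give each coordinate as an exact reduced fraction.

T(p) = (-1227/221, -3565/221)

T1 rotate counter-clockwise with cos θ = -12/13, sin θ = 5/13: (-3, -1) → (41/13, -3/13)
T2 shear: x ← x − 2·y: (41/13, -3/13) → (47/13, -3/13)
T3 reflect across y = 0: (47/13, -3/13) → (47/13, 3/13)
T4 scale by (3, 3): (47/13, 3/13) → (141/13, 9/13)
T5 translate by (6, 2): (141/13, 9/13) → (219/13, 35/13)
T6 rotate counter-clockwise with cos θ = -8/17, sin θ = -15/17: (219/13, 35/13) → (-1227/221, -3565/221)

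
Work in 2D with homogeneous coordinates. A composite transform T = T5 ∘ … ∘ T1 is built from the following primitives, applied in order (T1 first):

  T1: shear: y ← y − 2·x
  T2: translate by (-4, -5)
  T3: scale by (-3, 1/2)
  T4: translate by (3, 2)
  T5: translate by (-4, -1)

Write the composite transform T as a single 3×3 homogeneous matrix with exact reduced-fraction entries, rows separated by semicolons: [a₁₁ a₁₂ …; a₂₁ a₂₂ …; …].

T1 = [1 0 0; -2 1 0; 0 0 1]
T2·T1 = [1 0 -4; -2 1 -5; 0 0 1]
T3·…·T1 = [-3 0 12; -1 1/2 -5/2; 0 0 1]
T4·…·T1 = [-3 0 15; -1 1/2 -1/2; 0 0 1]
T5·…·T1 = [-3 0 11; -1 1/2 -3/2; 0 0 1]

T = [-3 0 11; -1 1/2 -3/2; 0 0 1]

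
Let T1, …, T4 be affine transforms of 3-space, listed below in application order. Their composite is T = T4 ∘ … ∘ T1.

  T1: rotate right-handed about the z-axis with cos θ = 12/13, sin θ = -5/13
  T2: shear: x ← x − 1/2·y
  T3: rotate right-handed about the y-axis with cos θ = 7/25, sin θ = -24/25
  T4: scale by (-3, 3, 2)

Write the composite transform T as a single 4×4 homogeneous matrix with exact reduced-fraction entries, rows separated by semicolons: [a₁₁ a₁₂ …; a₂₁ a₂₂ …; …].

T = [-609/650 21/325 72/25 0; -15/13 36/13 0 0; 696/325 -48/325 14/25 0; 0 0 0 1]

T1 = [12/13 5/13 0 0; -5/13 12/13 0 0; 0 0 1 0; 0 0 0 1]
T2·T1 = [29/26 -1/13 0 0; -5/13 12/13 0 0; 0 0 1 0; 0 0 0 1]
T3·…·T1 = [203/650 -7/325 -24/25 0; -5/13 12/13 0 0; 348/325 -24/325 7/25 0; 0 0 0 1]
T4·…·T1 = [-609/650 21/325 72/25 0; -15/13 36/13 0 0; 696/325 -48/325 14/25 0; 0 0 0 1]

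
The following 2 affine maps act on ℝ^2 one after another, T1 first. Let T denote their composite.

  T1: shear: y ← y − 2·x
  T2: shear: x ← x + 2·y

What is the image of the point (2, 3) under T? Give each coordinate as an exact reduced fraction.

T(p) = (0, -1)

T1 shear: y ← y − 2·x: (2, 3) → (2, -1)
T2 shear: x ← x + 2·y: (2, -1) → (0, -1)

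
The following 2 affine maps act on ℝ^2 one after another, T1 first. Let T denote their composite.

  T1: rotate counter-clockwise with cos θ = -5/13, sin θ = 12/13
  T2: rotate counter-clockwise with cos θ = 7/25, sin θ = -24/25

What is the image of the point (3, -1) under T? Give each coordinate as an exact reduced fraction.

T1 rotate counter-clockwise with cos θ = -5/13, sin θ = 12/13: (3, -1) → (-3/13, 41/13)
T2 rotate counter-clockwise with cos θ = 7/25, sin θ = -24/25: (-3/13, 41/13) → (963/325, 359/325)

T(p) = (963/325, 359/325)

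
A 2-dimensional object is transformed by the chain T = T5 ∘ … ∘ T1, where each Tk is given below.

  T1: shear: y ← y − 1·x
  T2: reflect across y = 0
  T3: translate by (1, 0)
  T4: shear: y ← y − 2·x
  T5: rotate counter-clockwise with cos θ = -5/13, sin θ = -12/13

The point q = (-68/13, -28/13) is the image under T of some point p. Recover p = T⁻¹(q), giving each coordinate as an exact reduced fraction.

T1 = [1 0 0; -1 1 0; 0 0 1]
T2·T1 = [1 0 0; 1 -1 0; 0 0 1]
T3·…·T1 = [1 0 1; 1 -1 0; 0 0 1]
T4·…·T1 = [1 0 1; -1 -1 -2; 0 0 1]
T5·…·T1 = [-17/13 -12/13 -29/13; -7/13 5/13 -2/13; 0 0 1]
det M = -1; M⁻¹ = [-5/13 -12/13 -1; -7/13 17/13 -1; 0 0 1]
M⁻¹ · (-68/13, -28/13)ᵀ = (3, -1)ᵀ

p = (3, -1)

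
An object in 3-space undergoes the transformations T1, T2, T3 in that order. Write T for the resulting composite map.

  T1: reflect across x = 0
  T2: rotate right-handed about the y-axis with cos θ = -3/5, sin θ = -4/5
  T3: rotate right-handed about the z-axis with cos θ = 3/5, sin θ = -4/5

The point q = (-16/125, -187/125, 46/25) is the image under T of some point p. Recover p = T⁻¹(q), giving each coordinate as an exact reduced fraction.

p = (-4/5, -1, -2)

T1 = [-1 0 0 0; 0 1 0 0; 0 0 1 0; 0 0 0 1]
T2·T1 = [3/5 0 -4/5 0; 0 1 0 0; -4/5 0 -3/5 0; 0 0 0 1]
T3·…·T1 = [9/25 4/5 -12/25 0; -12/25 3/5 16/25 0; -4/5 0 -3/5 0; 0 0 0 1]
det M = -1; M⁻¹ = [9/25 -12/25 -4/5 0; 4/5 3/5 0 0; -12/25 16/25 -3/5 0; 0 0 0 1]
M⁻¹ · (-16/125, -187/125, 46/25)ᵀ = (-4/5, -1, -2)ᵀ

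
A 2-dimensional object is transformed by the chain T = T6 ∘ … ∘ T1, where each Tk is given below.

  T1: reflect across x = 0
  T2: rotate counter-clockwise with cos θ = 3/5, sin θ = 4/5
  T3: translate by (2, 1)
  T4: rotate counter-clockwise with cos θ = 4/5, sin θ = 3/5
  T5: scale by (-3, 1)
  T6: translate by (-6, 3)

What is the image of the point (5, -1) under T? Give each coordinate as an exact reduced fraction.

T1 reflect across x = 0: (5, -1) → (-5, -1)
T2 rotate counter-clockwise with cos θ = 3/5, sin θ = 4/5: (-5, -1) → (-11/5, -23/5)
T3 translate by (2, 1): (-11/5, -23/5) → (-1/5, -18/5)
T4 rotate counter-clockwise with cos θ = 4/5, sin θ = 3/5: (-1/5, -18/5) → (2, -3)
T5 scale by (-3, 1): (2, -3) → (-6, -3)
T6 translate by (-6, 3): (-6, -3) → (-12, 0)

T(p) = (-12, 0)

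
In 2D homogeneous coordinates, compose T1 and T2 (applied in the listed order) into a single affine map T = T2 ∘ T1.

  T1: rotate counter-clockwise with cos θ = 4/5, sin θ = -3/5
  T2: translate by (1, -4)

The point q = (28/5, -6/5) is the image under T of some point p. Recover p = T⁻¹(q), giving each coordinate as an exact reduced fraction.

T1 = [4/5 3/5 0; -3/5 4/5 0; 0 0 1]
T2·T1 = [4/5 3/5 1; -3/5 4/5 -4; 0 0 1]
det M = 1; M⁻¹ = [4/5 -3/5 -16/5; 3/5 4/5 13/5; 0 0 1]
M⁻¹ · (28/5, -6/5)ᵀ = (2, 5)ᵀ

p = (2, 5)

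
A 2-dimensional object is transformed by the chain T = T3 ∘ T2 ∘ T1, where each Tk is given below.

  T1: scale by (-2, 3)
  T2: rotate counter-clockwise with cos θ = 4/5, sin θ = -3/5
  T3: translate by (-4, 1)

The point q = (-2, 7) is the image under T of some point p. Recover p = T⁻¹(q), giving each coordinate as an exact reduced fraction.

p = (1, 2)

T1 = [-2 0 0; 0 3 0; 0 0 1]
T2·T1 = [-8/5 9/5 0; 6/5 12/5 0; 0 0 1]
T3·…·T1 = [-8/5 9/5 -4; 6/5 12/5 1; 0 0 1]
det M = -6; M⁻¹ = [-2/5 3/10 -19/10; 1/5 4/15 8/15; 0 0 1]
M⁻¹ · (-2, 7)ᵀ = (1, 2)ᵀ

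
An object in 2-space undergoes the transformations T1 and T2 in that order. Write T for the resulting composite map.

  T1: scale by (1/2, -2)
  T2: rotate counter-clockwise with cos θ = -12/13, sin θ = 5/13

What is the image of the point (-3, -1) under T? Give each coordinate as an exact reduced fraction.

T(p) = (8/13, -63/26)

T1 scale by (1/2, -2): (-3, -1) → (-3/2, 2)
T2 rotate counter-clockwise with cos θ = -12/13, sin θ = 5/13: (-3/2, 2) → (8/13, -63/26)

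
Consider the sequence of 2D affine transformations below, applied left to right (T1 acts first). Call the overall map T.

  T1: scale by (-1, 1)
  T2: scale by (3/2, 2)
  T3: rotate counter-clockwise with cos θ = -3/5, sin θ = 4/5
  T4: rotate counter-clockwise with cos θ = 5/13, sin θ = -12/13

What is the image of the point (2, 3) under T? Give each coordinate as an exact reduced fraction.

T(p) = (-87/13, 6/13)

T1 scale by (-1, 1): (2, 3) → (-2, 3)
T2 scale by (3/2, 2): (-2, 3) → (-3, 6)
T3 rotate counter-clockwise with cos θ = -3/5, sin θ = 4/5: (-3, 6) → (-3, -6)
T4 rotate counter-clockwise with cos θ = 5/13, sin θ = -12/13: (-3, -6) → (-87/13, 6/13)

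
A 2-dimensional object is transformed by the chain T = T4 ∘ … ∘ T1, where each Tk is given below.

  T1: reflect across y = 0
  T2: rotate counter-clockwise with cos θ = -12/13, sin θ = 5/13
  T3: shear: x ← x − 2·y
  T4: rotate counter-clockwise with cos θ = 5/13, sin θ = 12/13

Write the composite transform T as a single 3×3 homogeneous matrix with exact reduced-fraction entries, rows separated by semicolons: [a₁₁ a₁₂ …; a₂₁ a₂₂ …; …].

T = [-170/169 -239/169 0; -239/169 -168/169 0; 0 0 1]

T1 = [1 0 0; 0 -1 0; 0 0 1]
T2·T1 = [-12/13 5/13 0; 5/13 12/13 0; 0 0 1]
T3·…·T1 = [-22/13 -19/13 0; 5/13 12/13 0; 0 0 1]
T4·…·T1 = [-170/169 -239/169 0; -239/169 -168/169 0; 0 0 1]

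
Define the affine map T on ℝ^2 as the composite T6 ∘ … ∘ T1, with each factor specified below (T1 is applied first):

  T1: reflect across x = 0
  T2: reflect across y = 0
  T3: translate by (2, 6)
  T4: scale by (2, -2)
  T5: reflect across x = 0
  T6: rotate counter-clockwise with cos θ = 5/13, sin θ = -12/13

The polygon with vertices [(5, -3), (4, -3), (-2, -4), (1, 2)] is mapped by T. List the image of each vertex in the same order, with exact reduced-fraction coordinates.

image vertices: (-186/13, -162/13), (-196/13, -138/13), (-280/13, -4/13), (-106/13, -16/13)

T1 reflect across x = 0: (5, -3) → (-5, -3); (4, -3) → (-4, -3); (-2, -4) → (2, -4); (1, 2) → (-1, 2)
T2 reflect across y = 0: (-5, -3) → (-5, 3); (-4, -3) → (-4, 3); (2, -4) → (2, 4); (-1, 2) → (-1, -2)
T3 translate by (2, 6): (-5, 3) → (-3, 9); (-4, 3) → (-2, 9); (2, 4) → (4, 10); (-1, -2) → (1, 4)
T4 scale by (2, -2): (-3, 9) → (-6, -18); (-2, 9) → (-4, -18); (4, 10) → (8, -20); (1, 4) → (2, -8)
T5 reflect across x = 0: (-6, -18) → (6, -18); (-4, -18) → (4, -18); (8, -20) → (-8, -20); (2, -8) → (-2, -8)
T6 rotate counter-clockwise with cos θ = 5/13, sin θ = -12/13: (6, -18) → (-186/13, -162/13); (4, -18) → (-196/13, -138/13); (-8, -20) → (-280/13, -4/13); (-2, -8) → (-106/13, -16/13)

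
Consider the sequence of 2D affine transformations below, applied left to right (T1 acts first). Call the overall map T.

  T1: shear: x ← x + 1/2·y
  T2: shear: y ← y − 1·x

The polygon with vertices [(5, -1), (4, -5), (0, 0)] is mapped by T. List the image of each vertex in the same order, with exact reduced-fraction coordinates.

image vertices: (9/2, -11/2), (3/2, -13/2), (0, 0)

T1 shear: x ← x + 1/2·y: (5, -1) → (9/2, -1); (4, -5) → (3/2, -5); (0, 0) → (0, 0)
T2 shear: y ← y − 1·x: (9/2, -1) → (9/2, -11/2); (3/2, -5) → (3/2, -13/2); (0, 0) → (0, 0)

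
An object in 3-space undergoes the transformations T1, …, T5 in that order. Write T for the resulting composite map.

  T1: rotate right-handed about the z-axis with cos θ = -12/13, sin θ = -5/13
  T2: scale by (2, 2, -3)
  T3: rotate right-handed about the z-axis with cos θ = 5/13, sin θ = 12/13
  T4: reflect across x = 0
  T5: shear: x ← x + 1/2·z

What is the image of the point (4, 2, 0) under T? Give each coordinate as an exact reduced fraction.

T1 rotate right-handed about the z-axis with cos θ = -12/13, sin θ = -5/13: (4, 2, 0) → (-38/13, -44/13, 0)
T2 scale by (2, 2, -3): (-38/13, -44/13, 0) → (-76/13, -88/13, 0)
T3 rotate right-handed about the z-axis with cos θ = 5/13, sin θ = 12/13: (-76/13, -88/13, 0) → (4, -8, 0)
T4 reflect across x = 0: (4, -8, 0) → (-4, -8, 0)
T5 shear: x ← x + 1/2·z: (-4, -8, 0) → (-4, -8, 0)

T(p) = (-4, -8, 0)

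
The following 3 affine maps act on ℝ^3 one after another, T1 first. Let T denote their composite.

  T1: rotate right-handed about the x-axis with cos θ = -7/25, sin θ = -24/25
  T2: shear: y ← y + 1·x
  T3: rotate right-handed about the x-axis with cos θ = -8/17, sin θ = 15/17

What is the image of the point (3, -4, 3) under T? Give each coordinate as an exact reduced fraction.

T(p) = (3, -101/17, 81/17)

T1 rotate right-handed about the x-axis with cos θ = -7/25, sin θ = -24/25: (3, -4, 3) → (3, 4, 3)
T2 shear: y ← y + 1·x: (3, 4, 3) → (3, 7, 3)
T3 rotate right-handed about the x-axis with cos θ = -8/17, sin θ = 15/17: (3, 7, 3) → (3, -101/17, 81/17)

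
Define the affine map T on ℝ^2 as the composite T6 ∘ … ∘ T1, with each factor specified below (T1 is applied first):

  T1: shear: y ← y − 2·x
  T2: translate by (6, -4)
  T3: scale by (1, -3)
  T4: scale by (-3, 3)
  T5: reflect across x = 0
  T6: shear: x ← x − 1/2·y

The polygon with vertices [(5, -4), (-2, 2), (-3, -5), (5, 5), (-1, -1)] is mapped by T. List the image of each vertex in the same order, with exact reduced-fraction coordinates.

image vertices: (-48, 162), (21, -18), (-9/2, 27), (-15/2, 81), (3/2, 27)

T1 shear: y ← y − 2·x: (5, -4) → (5, -14); (-2, 2) → (-2, 6); (-3, -5) → (-3, 1); (5, 5) → (5, -5); (-1, -1) → (-1, 1)
T2 translate by (6, -4): (5, -14) → (11, -18); (-2, 6) → (4, 2); (-3, 1) → (3, -3); (5, -5) → (11, -9); (-1, 1) → (5, -3)
T3 scale by (1, -3): (11, -18) → (11, 54); (4, 2) → (4, -6); (3, -3) → (3, 9); (11, -9) → (11, 27); (5, -3) → (5, 9)
T4 scale by (-3, 3): (11, 54) → (-33, 162); (4, -6) → (-12, -18); (3, 9) → (-9, 27); (11, 27) → (-33, 81); (5, 9) → (-15, 27)
T5 reflect across x = 0: (-33, 162) → (33, 162); (-12, -18) → (12, -18); (-9, 27) → (9, 27); (-33, 81) → (33, 81); (-15, 27) → (15, 27)
T6 shear: x ← x − 1/2·y: (33, 162) → (-48, 162); (12, -18) → (21, -18); (9, 27) → (-9/2, 27); (33, 81) → (-15/2, 81); (15, 27) → (3/2, 27)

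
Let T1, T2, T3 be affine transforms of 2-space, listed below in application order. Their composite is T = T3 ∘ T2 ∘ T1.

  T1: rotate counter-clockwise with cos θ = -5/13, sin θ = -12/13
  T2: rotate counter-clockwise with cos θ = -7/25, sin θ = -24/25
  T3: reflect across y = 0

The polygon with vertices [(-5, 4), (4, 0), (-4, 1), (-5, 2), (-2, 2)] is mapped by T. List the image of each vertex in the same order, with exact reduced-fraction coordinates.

T1 rotate counter-clockwise with cos θ = -5/13, sin θ = -12/13: (-5, 4) → (73/13, 40/13); (4, 0) → (-20/13, -48/13); (-4, 1) → (32/13, 43/13); (-5, 2) → (49/13, 50/13); (-2, 2) → (34/13, 14/13)
T2 rotate counter-clockwise with cos θ = -7/25, sin θ = -24/25: (73/13, 40/13) → (449/325, -2032/325); (-20/13, -48/13) → (-1012/325, 816/325); (32/13, 43/13) → (808/325, -1069/325); (49/13, 50/13) → (857/325, -1526/325); (34/13, 14/13) → (98/325, -914/325)
T3 reflect across y = 0: (449/325, -2032/325) → (449/325, 2032/325); (-1012/325, 816/325) → (-1012/325, -816/325); (808/325, -1069/325) → (808/325, 1069/325); (857/325, -1526/325) → (857/325, 1526/325); (98/325, -914/325) → (98/325, 914/325)

image vertices: (449/325, 2032/325), (-1012/325, -816/325), (808/325, 1069/325), (857/325, 1526/325), (98/325, 914/325)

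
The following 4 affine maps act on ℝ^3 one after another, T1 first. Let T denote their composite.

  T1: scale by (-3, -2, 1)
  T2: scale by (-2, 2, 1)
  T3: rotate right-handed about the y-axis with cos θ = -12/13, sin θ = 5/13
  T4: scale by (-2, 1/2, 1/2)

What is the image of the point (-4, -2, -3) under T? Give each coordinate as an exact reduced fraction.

T(p) = (-42, 4, 6)

T1 scale by (-3, -2, 1): (-4, -2, -3) → (12, 4, -3)
T2 scale by (-2, 2, 1): (12, 4, -3) → (-24, 8, -3)
T3 rotate right-handed about the y-axis with cos θ = -12/13, sin θ = 5/13: (-24, 8, -3) → (21, 8, 12)
T4 scale by (-2, 1/2, 1/2): (21, 8, 12) → (-42, 4, 6)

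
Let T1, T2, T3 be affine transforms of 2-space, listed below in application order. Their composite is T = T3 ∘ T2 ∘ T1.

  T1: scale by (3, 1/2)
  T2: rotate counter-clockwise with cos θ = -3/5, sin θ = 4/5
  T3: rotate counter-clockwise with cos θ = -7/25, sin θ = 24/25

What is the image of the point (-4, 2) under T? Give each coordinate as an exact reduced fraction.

T1 scale by (3, 1/2): (-4, 2) → (-12, 1)
T2 rotate counter-clockwise with cos θ = -3/5, sin θ = 4/5: (-12, 1) → (32/5, -51/5)
T3 rotate counter-clockwise with cos θ = -7/25, sin θ = 24/25: (32/5, -51/5) → (8, 9)

T(p) = (8, 9)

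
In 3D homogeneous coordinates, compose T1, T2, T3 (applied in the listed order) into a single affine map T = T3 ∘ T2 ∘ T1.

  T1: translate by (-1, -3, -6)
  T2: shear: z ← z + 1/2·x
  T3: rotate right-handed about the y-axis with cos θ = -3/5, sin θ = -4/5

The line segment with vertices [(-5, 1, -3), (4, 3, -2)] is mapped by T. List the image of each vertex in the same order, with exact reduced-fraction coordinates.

T1 translate by (-1, -3, -6): (-5, 1, -3) → (-6, -2, -9); (4, 3, -2) → (3, 0, -8)
T2 shear: z ← z + 1/2·x: (-6, -2, -9) → (-6, -2, -12); (3, 0, -8) → (3, 0, -13/2)
T3 rotate right-handed about the y-axis with cos θ = -3/5, sin θ = -4/5: (-6, -2, -12) → (66/5, -2, 12/5); (3, 0, -13/2) → (17/5, 0, 63/10)

image vertices: (66/5, -2, 12/5), (17/5, 0, 63/10)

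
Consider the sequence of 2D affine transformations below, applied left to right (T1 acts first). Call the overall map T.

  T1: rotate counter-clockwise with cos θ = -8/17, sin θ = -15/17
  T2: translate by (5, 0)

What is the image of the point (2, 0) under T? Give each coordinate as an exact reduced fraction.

T1 rotate counter-clockwise with cos θ = -8/17, sin θ = -15/17: (2, 0) → (-16/17, -30/17)
T2 translate by (5, 0): (-16/17, -30/17) → (69/17, -30/17)

T(p) = (69/17, -30/17)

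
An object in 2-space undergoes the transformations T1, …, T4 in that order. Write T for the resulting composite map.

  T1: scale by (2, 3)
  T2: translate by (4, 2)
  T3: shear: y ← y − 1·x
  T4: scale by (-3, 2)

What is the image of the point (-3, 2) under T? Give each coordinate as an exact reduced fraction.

T(p) = (6, 20)

T1 scale by (2, 3): (-3, 2) → (-6, 6)
T2 translate by (4, 2): (-6, 6) → (-2, 8)
T3 shear: y ← y − 1·x: (-2, 8) → (-2, 10)
T4 scale by (-3, 2): (-2, 10) → (6, 20)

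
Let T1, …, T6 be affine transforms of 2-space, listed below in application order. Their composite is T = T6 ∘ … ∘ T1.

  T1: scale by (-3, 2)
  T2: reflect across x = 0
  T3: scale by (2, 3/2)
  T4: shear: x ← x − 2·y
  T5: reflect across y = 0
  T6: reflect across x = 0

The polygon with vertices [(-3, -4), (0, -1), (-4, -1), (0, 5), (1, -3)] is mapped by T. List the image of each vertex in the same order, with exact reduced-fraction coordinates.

T1 scale by (-3, 2): (-3, -4) → (9, -8); (0, -1) → (0, -2); (-4, -1) → (12, -2); (0, 5) → (0, 10); (1, -3) → (-3, -6)
T2 reflect across x = 0: (9, -8) → (-9, -8); (0, -2) → (0, -2); (12, -2) → (-12, -2); (0, 10) → (0, 10); (-3, -6) → (3, -6)
T3 scale by (2, 3/2): (-9, -8) → (-18, -12); (0, -2) → (0, -3); (-12, -2) → (-24, -3); (0, 10) → (0, 15); (3, -6) → (6, -9)
T4 shear: x ← x − 2·y: (-18, -12) → (6, -12); (0, -3) → (6, -3); (-24, -3) → (-18, -3); (0, 15) → (-30, 15); (6, -9) → (24, -9)
T5 reflect across y = 0: (6, -12) → (6, 12); (6, -3) → (6, 3); (-18, -3) → (-18, 3); (-30, 15) → (-30, -15); (24, -9) → (24, 9)
T6 reflect across x = 0: (6, 12) → (-6, 12); (6, 3) → (-6, 3); (-18, 3) → (18, 3); (-30, -15) → (30, -15); (24, 9) → (-24, 9)

image vertices: (-6, 12), (-6, 3), (18, 3), (30, -15), (-24, 9)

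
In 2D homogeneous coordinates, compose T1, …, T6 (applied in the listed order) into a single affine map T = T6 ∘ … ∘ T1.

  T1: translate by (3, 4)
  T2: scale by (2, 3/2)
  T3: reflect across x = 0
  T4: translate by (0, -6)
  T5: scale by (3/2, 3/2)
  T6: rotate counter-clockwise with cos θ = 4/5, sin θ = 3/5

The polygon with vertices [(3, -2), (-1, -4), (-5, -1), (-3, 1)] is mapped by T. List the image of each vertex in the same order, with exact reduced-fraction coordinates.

T1 translate by (3, 4): (3, -2) → (6, 2); (-1, -4) → (2, 0); (-5, -1) → (-2, 3); (-3, 1) → (0, 5)
T2 scale by (2, 3/2): (6, 2) → (12, 3); (2, 0) → (4, 0); (-2, 3) → (-4, 9/2); (0, 5) → (0, 15/2)
T3 reflect across x = 0: (12, 3) → (-12, 3); (4, 0) → (-4, 0); (-4, 9/2) → (4, 9/2); (0, 15/2) → (0, 15/2)
T4 translate by (0, -6): (-12, 3) → (-12, -3); (-4, 0) → (-4, -6); (4, 9/2) → (4, -3/2); (0, 15/2) → (0, 3/2)
T5 scale by (3/2, 3/2): (-12, -3) → (-18, -9/2); (-4, -6) → (-6, -9); (4, -3/2) → (6, -9/4); (0, 3/2) → (0, 9/4)
T6 rotate counter-clockwise with cos θ = 4/5, sin θ = 3/5: (-18, -9/2) → (-117/10, -72/5); (-6, -9) → (3/5, -54/5); (6, -9/4) → (123/20, 9/5); (0, 9/4) → (-27/20, 9/5)

image vertices: (-117/10, -72/5), (3/5, -54/5), (123/20, 9/5), (-27/20, 9/5)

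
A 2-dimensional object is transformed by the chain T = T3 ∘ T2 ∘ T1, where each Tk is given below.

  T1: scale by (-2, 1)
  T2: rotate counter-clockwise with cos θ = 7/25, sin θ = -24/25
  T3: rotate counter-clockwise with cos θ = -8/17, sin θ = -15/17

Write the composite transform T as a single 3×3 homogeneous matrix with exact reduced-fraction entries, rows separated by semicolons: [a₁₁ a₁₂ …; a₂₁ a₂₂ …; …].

T = [832/425 -87/425 0; -174/425 -416/425 0; 0 0 1]

T1 = [-2 0 0; 0 1 0; 0 0 1]
T2·T1 = [-14/25 24/25 0; 48/25 7/25 0; 0 0 1]
T3·…·T1 = [832/425 -87/425 0; -174/425 -416/425 0; 0 0 1]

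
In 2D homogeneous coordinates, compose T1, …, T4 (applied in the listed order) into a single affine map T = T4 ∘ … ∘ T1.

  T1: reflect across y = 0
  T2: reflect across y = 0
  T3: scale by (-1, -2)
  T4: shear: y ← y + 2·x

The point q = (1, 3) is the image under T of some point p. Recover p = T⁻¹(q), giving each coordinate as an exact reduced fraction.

T1 = [1 0 0; 0 -1 0; 0 0 1]
T2·T1 = [1 0 0; 0 1 0; 0 0 1]
T3·…·T1 = [-1 0 0; 0 -2 0; 0 0 1]
T4·…·T1 = [-1 0 0; -2 -2 0; 0 0 1]
det M = 2; M⁻¹ = [-1 0 0; 1 -1/2 0; 0 0 1]
M⁻¹ · (1, 3)ᵀ = (-1, -1/2)ᵀ

p = (-1, -1/2)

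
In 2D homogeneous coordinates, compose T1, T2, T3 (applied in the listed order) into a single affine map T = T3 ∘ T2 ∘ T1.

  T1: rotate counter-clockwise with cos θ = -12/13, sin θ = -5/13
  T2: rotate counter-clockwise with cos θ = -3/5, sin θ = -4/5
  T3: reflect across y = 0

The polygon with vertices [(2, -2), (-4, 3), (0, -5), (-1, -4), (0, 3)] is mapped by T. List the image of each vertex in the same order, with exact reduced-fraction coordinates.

image vertices: (158/65, -94/65), (-253/65, 204/65), (63/13, 16/13), (236/65, 127/65), (-189/65, -48/65)

T1 rotate counter-clockwise with cos θ = -12/13, sin θ = -5/13: (2, -2) → (-34/13, 14/13); (-4, 3) → (63/13, -16/13); (0, -5) → (-25/13, 60/13); (-1, -4) → (-8/13, 53/13); (0, 3) → (15/13, -36/13)
T2 rotate counter-clockwise with cos θ = -3/5, sin θ = -4/5: (-34/13, 14/13) → (158/65, 94/65); (63/13, -16/13) → (-253/65, -204/65); (-25/13, 60/13) → (63/13, -16/13); (-8/13, 53/13) → (236/65, -127/65); (15/13, -36/13) → (-189/65, 48/65)
T3 reflect across y = 0: (158/65, 94/65) → (158/65, -94/65); (-253/65, -204/65) → (-253/65, 204/65); (63/13, -16/13) → (63/13, 16/13); (236/65, -127/65) → (236/65, 127/65); (-189/65, 48/65) → (-189/65, -48/65)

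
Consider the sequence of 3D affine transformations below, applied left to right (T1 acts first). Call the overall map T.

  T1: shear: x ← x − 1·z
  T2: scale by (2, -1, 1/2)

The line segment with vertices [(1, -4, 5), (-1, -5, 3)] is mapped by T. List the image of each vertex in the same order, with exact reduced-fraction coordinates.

T1 shear: x ← x − 1·z: (1, -4, 5) → (-4, -4, 5); (-1, -5, 3) → (-4, -5, 3)
T2 scale by (2, -1, 1/2): (-4, -4, 5) → (-8, 4, 5/2); (-4, -5, 3) → (-8, 5, 3/2)

image vertices: (-8, 4, 5/2), (-8, 5, 3/2)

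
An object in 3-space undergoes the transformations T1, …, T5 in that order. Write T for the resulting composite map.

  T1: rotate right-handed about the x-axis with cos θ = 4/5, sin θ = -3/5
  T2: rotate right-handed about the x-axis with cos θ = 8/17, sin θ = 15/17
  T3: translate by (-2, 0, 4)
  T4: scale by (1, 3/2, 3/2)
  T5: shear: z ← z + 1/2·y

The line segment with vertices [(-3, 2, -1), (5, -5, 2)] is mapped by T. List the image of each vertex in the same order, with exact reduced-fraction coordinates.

T1 rotate right-handed about the x-axis with cos θ = 4/5, sin θ = -3/5: (-3, 2, -1) → (-3, 1, -2); (5, -5, 2) → (5, -14/5, 23/5)
T2 rotate right-handed about the x-axis with cos θ = 8/17, sin θ = 15/17: (-3, 1, -2) → (-3, 38/17, -1/17); (5, -14/5, 23/5) → (5, -457/85, -26/85)
T3 translate by (-2, 0, 4): (-3, 38/17, -1/17) → (-5, 38/17, 67/17); (5, -457/85, -26/85) → (3, -457/85, 314/85)
T4 scale by (1, 3/2, 3/2): (-5, 38/17, 67/17) → (-5, 57/17, 201/34); (3, -457/85, 314/85) → (3, -1371/170, 471/85)
T5 shear: z ← z + 1/2·y: (-5, 57/17, 201/34) → (-5, 57/17, 129/17); (3, -1371/170, 471/85) → (3, -1371/170, 513/340)

image vertices: (-5, 57/17, 129/17), (3, -1371/170, 513/340)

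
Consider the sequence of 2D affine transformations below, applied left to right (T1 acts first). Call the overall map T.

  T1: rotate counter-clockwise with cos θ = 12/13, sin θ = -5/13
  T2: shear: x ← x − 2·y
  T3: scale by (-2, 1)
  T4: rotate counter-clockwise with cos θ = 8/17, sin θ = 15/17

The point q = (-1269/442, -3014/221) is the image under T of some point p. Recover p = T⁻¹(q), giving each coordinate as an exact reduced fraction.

T1 = [12/13 5/13 0; -5/13 12/13 0; 0 0 1]
T2·T1 = [22/13 -19/13 0; -5/13 12/13 0; 0 0 1]
T3·…·T1 = [-44/13 38/13 0; -5/13 12/13 0; 0 0 1]
T4·…·T1 = [-277/221 124/221 0; -700/221 666/221 0; 0 0 1]
det M = -2; M⁻¹ = [-333/221 62/221 0; -350/221 277/442 0; 0 0 1]
M⁻¹ · (-1269/442, -3014/221)ᵀ = (1/2, -4)ᵀ

p = (1/2, -4)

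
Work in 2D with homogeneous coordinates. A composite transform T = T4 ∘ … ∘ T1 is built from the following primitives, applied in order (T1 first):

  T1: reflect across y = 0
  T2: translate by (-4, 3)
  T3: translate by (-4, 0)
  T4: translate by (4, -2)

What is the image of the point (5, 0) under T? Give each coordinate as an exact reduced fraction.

T(p) = (1, 1)

T1 reflect across y = 0: (5, 0) → (5, 0)
T2 translate by (-4, 3): (5, 0) → (1, 3)
T3 translate by (-4, 0): (1, 3) → (-3, 3)
T4 translate by (4, -2): (-3, 3) → (1, 1)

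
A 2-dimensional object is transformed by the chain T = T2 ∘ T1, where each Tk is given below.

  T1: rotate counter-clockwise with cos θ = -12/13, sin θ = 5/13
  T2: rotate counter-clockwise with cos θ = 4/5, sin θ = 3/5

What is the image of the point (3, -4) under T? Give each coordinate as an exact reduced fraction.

T1 rotate counter-clockwise with cos θ = -12/13, sin θ = 5/13: (3, -4) → (-16/13, 63/13)
T2 rotate counter-clockwise with cos θ = 4/5, sin θ = 3/5: (-16/13, 63/13) → (-253/65, 204/65)

T(p) = (-253/65, 204/65)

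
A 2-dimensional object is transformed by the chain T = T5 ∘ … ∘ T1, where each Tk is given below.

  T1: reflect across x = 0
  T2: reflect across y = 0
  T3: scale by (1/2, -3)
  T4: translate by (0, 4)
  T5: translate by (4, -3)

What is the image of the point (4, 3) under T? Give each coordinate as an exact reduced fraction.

T1 reflect across x = 0: (4, 3) → (-4, 3)
T2 reflect across y = 0: (-4, 3) → (-4, -3)
T3 scale by (1/2, -3): (-4, -3) → (-2, 9)
T4 translate by (0, 4): (-2, 9) → (-2, 13)
T5 translate by (4, -3): (-2, 13) → (2, 10)

T(p) = (2, 10)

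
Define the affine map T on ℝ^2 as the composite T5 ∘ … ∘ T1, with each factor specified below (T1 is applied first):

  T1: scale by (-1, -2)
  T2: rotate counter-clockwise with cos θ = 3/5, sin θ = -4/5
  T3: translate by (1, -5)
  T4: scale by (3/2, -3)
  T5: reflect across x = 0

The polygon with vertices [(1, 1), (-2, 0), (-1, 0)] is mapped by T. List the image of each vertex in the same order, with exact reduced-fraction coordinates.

T1 scale by (-1, -2): (1, 1) → (-1, -2); (-2, 0) → (2, 0); (-1, 0) → (1, 0)
T2 rotate counter-clockwise with cos θ = 3/5, sin θ = -4/5: (-1, -2) → (-11/5, -2/5); (2, 0) → (6/5, -8/5); (1, 0) → (3/5, -4/5)
T3 translate by (1, -5): (-11/5, -2/5) → (-6/5, -27/5); (6/5, -8/5) → (11/5, -33/5); (3/5, -4/5) → (8/5, -29/5)
T4 scale by (3/2, -3): (-6/5, -27/5) → (-9/5, 81/5); (11/5, -33/5) → (33/10, 99/5); (8/5, -29/5) → (12/5, 87/5)
T5 reflect across x = 0: (-9/5, 81/5) → (9/5, 81/5); (33/10, 99/5) → (-33/10, 99/5); (12/5, 87/5) → (-12/5, 87/5)

image vertices: (9/5, 81/5), (-33/10, 99/5), (-12/5, 87/5)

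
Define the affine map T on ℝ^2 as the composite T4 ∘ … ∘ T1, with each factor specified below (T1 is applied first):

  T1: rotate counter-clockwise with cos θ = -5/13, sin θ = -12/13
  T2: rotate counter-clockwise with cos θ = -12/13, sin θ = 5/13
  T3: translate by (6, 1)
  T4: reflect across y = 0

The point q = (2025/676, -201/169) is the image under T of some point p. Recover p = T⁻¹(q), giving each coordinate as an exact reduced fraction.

T1 = [-5/13 12/13 0; -12/13 -5/13 0; 0 0 1]
T2·T1 = [120/169 -119/169 0; 119/169 120/169 0; 0 0 1]
T3·…·T1 = [120/169 -119/169 6; 119/169 120/169 1; 0 0 1]
T4·…·T1 = [120/169 -119/169 6; -119/169 -120/169 -1; 0 0 1]
det M = -1; M⁻¹ = [120/169 -119/169 -839/169; -119/169 -120/169 594/169; 0 0 1]
M⁻¹ · (2025/676, -201/169)ᵀ = (-2, 9/4)ᵀ

p = (-2, 9/4)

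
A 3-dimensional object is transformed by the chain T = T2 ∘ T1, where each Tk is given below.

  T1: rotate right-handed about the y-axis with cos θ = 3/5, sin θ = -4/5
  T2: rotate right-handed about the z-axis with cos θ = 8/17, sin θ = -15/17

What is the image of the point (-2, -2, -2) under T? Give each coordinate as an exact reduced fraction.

T1 rotate right-handed about the y-axis with cos θ = 3/5, sin θ = -4/5: (-2, -2, -2) → (2/5, -2, -14/5)
T2 rotate right-handed about the z-axis with cos θ = 8/17, sin θ = -15/17: (2/5, -2, -14/5) → (-134/85, -22/17, -14/5)

T(p) = (-134/85, -22/17, -14/5)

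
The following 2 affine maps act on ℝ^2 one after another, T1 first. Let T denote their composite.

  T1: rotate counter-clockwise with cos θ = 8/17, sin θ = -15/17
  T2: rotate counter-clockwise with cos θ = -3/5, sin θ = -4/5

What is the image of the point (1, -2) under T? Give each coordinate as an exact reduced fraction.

T1 rotate counter-clockwise with cos θ = 8/17, sin θ = -15/17: (1, -2) → (-22/17, -31/17)
T2 rotate counter-clockwise with cos θ = -3/5, sin θ = -4/5: (-22/17, -31/17) → (-58/85, 181/85)

T(p) = (-58/85, 181/85)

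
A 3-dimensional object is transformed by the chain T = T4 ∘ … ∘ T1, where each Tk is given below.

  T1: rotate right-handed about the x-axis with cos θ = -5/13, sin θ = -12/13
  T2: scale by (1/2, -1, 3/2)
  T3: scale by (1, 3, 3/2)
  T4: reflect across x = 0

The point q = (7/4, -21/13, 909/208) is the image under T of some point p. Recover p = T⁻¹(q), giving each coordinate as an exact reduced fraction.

p = (-7/2, -2, -1/4)

T1 = [1 0 0 0; 0 -5/13 12/13 0; 0 -12/13 -5/13 0; 0 0 0 1]
T2·T1 = [1/2 0 0 0; 0 5/13 -12/13 0; 0 -18/13 -15/26 0; 0 0 0 1]
T3·…·T1 = [1/2 0 0 0; 0 15/13 -36/13 0; 0 -27/13 -45/52 0; 0 0 0 1]
T4·…·T1 = [-1/2 0 0 0; 0 15/13 -36/13 0; 0 -27/13 -45/52 0; 0 0 0 1]
det M = 27/8; M⁻¹ = [-2 0 0 0; 0 5/39 -16/39 0; 0 -4/13 -20/117 0; 0 0 0 1]
M⁻¹ · (7/4, -21/13, 909/208)ᵀ = (-7/2, -2, -1/4)ᵀ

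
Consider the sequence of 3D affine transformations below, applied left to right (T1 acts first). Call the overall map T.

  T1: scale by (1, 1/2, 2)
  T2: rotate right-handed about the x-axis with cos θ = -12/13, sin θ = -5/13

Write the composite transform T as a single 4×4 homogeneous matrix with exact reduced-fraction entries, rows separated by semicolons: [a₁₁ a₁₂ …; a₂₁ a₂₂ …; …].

T = [1 0 0 0; 0 -6/13 10/13 0; 0 -5/26 -24/13 0; 0 0 0 1]

T1 = [1 0 0 0; 0 1/2 0 0; 0 0 2 0; 0 0 0 1]
T2·T1 = [1 0 0 0; 0 -6/13 10/13 0; 0 -5/26 -24/13 0; 0 0 0 1]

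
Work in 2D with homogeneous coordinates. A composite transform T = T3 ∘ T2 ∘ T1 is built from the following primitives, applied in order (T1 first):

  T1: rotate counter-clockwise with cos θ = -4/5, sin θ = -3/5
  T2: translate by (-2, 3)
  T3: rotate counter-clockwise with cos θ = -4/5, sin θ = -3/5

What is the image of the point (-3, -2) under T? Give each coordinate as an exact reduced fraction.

T1 rotate counter-clockwise with cos θ = -4/5, sin θ = -3/5: (-3, -2) → (6/5, 17/5)
T2 translate by (-2, 3): (6/5, 17/5) → (-4/5, 32/5)
T3 rotate counter-clockwise with cos θ = -4/5, sin θ = -3/5: (-4/5, 32/5) → (112/25, -116/25)

T(p) = (112/25, -116/25)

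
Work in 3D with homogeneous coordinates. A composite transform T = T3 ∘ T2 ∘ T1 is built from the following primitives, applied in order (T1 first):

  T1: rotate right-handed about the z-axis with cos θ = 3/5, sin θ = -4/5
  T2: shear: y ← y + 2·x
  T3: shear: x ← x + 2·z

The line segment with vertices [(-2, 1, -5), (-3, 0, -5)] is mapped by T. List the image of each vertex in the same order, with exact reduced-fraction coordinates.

T1 rotate right-handed about the z-axis with cos θ = 3/5, sin θ = -4/5: (-2, 1, -5) → (-2/5, 11/5, -5); (-3, 0, -5) → (-9/5, 12/5, -5)
T2 shear: y ← y + 2·x: (-2/5, 11/5, -5) → (-2/5, 7/5, -5); (-9/5, 12/5, -5) → (-9/5, -6/5, -5)
T3 shear: x ← x + 2·z: (-2/5, 7/5, -5) → (-52/5, 7/5, -5); (-9/5, -6/5, -5) → (-59/5, -6/5, -5)

image vertices: (-52/5, 7/5, -5), (-59/5, -6/5, -5)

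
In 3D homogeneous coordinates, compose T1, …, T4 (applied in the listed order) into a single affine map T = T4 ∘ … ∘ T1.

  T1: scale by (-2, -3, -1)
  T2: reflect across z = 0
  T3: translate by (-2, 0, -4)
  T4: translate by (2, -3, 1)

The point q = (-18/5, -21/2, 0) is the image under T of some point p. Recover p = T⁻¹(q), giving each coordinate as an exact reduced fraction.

p = (9/5, 5/2, 3)

T1 = [-2 0 0 0; 0 -3 0 0; 0 0 -1 0; 0 0 0 1]
T2·T1 = [-2 0 0 0; 0 -3 0 0; 0 0 1 0; 0 0 0 1]
T3·…·T1 = [-2 0 0 -2; 0 -3 0 0; 0 0 1 -4; 0 0 0 1]
T4·…·T1 = [-2 0 0 0; 0 -3 0 -3; 0 0 1 -3; 0 0 0 1]
det M = 6; M⁻¹ = [-1/2 0 0 0; 0 -1/3 0 -1; 0 0 1 3; 0 0 0 1]
M⁻¹ · (-18/5, -21/2, 0)ᵀ = (9/5, 5/2, 3)ᵀ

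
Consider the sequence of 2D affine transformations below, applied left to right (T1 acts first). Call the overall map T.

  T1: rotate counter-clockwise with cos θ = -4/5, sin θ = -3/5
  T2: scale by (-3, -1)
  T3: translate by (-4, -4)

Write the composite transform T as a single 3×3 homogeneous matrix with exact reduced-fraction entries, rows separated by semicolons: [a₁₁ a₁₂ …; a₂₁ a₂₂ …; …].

T1 = [-4/5 3/5 0; -3/5 -4/5 0; 0 0 1]
T2·T1 = [12/5 -9/5 0; 3/5 4/5 0; 0 0 1]
T3·…·T1 = [12/5 -9/5 -4; 3/5 4/5 -4; 0 0 1]

T = [12/5 -9/5 -4; 3/5 4/5 -4; 0 0 1]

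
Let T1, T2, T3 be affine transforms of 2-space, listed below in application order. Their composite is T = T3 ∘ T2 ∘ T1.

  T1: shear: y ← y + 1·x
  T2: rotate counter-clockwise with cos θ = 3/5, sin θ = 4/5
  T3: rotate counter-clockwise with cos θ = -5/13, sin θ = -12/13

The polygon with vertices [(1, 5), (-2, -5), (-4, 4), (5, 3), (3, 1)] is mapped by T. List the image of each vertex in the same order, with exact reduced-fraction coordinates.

image vertices: (369/65, 142/65), (-458/65, -119/65), (-132/65, 224/65), (613/65, -16/65), (323/65, -36/65)

T1 shear: y ← y + 1·x: (1, 5) → (1, 6); (-2, -5) → (-2, -7); (-4, 4) → (-4, 0); (5, 3) → (5, 8); (3, 1) → (3, 4)
T2 rotate counter-clockwise with cos θ = 3/5, sin θ = 4/5: (1, 6) → (-21/5, 22/5); (-2, -7) → (22/5, -29/5); (-4, 0) → (-12/5, -16/5); (5, 8) → (-17/5, 44/5); (3, 4) → (-7/5, 24/5)
T3 rotate counter-clockwise with cos θ = -5/13, sin θ = -12/13: (-21/5, 22/5) → (369/65, 142/65); (22/5, -29/5) → (-458/65, -119/65); (-12/5, -16/5) → (-132/65, 224/65); (-17/5, 44/5) → (613/65, -16/65); (-7/5, 24/5) → (323/65, -36/65)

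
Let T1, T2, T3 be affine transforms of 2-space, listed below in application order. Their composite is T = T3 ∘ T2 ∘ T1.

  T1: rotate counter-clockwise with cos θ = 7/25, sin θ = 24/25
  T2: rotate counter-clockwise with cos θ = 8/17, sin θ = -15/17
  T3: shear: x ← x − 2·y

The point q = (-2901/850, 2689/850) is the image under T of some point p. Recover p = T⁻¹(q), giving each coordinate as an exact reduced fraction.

T1 = [7/25 -24/25 0; 24/25 7/25 0; 0 0 1]
T2·T1 = [416/425 -87/425 0; 87/425 416/425 0; 0 0 1]
T3·…·T1 = [242/425 -919/425 0; 87/425 416/425 0; 0 0 1]
det M = 1; M⁻¹ = [416/425 919/425 0; -87/425 242/425 0; 0 0 1]
M⁻¹ · (-2901/850, 2689/850)ᵀ = (7/2, 5/2)ᵀ

p = (7/2, 5/2)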